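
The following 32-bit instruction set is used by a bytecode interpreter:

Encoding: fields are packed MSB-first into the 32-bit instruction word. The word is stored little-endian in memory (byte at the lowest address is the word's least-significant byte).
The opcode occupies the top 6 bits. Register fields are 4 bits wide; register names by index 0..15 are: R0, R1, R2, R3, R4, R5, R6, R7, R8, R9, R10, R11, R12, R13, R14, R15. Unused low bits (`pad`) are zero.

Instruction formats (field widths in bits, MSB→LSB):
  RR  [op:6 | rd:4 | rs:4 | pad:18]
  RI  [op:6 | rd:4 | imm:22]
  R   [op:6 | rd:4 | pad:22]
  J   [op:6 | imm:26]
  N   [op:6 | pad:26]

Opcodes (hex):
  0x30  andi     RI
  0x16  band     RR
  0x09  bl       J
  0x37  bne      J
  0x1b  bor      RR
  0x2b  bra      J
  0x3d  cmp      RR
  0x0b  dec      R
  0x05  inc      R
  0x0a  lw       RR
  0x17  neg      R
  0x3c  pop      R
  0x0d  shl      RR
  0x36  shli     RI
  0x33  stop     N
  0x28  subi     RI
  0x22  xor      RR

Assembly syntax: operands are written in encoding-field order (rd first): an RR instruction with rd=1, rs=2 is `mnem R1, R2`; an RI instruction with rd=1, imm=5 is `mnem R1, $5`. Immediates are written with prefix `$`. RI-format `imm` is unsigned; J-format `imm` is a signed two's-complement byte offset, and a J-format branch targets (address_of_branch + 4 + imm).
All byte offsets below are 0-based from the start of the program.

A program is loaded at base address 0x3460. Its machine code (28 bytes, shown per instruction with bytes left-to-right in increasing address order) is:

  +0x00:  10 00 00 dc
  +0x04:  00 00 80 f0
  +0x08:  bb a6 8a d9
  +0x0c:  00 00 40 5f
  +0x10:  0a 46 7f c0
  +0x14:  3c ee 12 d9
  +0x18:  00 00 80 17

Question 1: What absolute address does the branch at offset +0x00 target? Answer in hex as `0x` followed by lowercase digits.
0x3474

+0x00: 10 00 00 dc ⇒ word 0xdc000010 (little)
  opcode bits[31:26]=0x37: bne/J
  imm@[25:0]=0x10 ⇒ $16
  target = base 0x3460 + off 0x00 + 4 + imm 16 = 0x3474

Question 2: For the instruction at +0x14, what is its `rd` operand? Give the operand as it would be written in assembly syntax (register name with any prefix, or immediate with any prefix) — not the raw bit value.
R4

@+14  little-endian(3c ee 12 d9) = 0xd912ee3c
  op=0xd912ee3c>>26=0x36 ⇒ shli (RI)
  rd@[25:22]=0x4 ⇒ R4
  imm@[21:0]=0x12ee3c ⇒ $1240636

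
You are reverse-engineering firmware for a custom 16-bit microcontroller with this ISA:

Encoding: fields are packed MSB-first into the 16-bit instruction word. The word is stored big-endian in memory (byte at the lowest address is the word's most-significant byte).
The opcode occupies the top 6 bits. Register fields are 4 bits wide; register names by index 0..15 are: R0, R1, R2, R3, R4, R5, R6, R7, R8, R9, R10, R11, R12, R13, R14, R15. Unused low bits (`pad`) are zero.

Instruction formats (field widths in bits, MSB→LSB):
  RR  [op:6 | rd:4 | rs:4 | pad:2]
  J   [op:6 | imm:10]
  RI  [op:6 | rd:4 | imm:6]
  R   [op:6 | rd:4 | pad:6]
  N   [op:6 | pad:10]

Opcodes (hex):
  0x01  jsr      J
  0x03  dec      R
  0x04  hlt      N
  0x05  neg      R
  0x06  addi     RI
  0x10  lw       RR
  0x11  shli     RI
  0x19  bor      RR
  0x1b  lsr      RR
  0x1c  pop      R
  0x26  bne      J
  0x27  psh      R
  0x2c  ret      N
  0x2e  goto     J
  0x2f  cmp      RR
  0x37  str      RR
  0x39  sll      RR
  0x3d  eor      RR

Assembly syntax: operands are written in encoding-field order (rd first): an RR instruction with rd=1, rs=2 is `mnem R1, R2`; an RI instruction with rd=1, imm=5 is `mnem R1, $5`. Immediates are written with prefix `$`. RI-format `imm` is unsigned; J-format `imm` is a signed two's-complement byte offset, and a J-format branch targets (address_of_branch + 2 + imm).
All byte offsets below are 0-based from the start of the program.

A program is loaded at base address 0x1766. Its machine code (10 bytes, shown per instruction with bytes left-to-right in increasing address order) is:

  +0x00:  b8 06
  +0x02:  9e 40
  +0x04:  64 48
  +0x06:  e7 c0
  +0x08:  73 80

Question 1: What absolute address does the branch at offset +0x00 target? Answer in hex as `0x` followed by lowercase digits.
0x176e

off 0x00: read b8 06 as big → 0xb806
  op=0xb806>>10=0x2e ⇒ goto (J)
  imm: (w>>0)&0x3ff=0x6 → $6
  target = base 0x1766 + off 0x00 + 2 + imm 6 = 0x176e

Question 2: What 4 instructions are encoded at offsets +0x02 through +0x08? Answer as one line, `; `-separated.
psh R9; bor R1, R2; sll R15, R0; pop R14

+0x02: 9e 40 ⇒ word 0x9e40 (big)
  op=0x9e40>>10=0x27 ⇒ psh (R)
  [9:6] rd=9 = R9
+0x04: 64 48 ⇒ word 0x6448 (big)
  op=0x6448>>10=0x19 ⇒ bor (RR)
  [9:6] rd=1 = R1
  [5:2] rs=2 = R2
+0x06: e7 c0 ⇒ word 0xe7c0 (big)
  op=0xe7c0>>10=0x39 ⇒ sll (RR)
  [9:6] rd=15 = R15
  [5:2] rs=0 = R0
+0x08: 73 80 ⇒ word 0x7380 (big)
  op=0x7380>>10=0x1c ⇒ pop (R)
  [9:6] rd=14 = R14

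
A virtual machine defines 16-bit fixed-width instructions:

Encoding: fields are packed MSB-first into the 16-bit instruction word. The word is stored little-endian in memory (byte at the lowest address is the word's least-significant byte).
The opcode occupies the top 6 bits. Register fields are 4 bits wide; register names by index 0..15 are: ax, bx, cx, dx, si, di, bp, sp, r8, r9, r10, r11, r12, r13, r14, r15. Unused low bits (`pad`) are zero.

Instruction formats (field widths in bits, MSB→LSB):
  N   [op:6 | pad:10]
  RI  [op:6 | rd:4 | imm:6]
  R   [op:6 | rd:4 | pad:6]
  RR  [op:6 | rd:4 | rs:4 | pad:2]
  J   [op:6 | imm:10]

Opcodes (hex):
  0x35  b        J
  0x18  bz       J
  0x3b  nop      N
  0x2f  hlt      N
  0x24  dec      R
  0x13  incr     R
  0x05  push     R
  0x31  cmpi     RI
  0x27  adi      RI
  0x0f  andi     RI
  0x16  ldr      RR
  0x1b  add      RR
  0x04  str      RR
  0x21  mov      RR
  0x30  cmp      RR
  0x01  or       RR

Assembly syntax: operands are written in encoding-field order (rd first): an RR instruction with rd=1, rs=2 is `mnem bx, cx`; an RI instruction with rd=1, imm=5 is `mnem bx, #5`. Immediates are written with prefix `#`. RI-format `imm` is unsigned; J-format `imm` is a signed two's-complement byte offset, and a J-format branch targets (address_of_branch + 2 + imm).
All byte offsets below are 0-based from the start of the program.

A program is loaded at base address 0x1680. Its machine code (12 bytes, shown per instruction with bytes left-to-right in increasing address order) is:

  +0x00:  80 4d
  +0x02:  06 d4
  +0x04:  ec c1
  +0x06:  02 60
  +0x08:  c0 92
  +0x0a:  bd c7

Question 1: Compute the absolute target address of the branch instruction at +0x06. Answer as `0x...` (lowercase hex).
[06] 02 60 → 0x6002
  op=0x6002>>10=0x18 ⇒ bz (J)
  imm: (w>>0)&0x3ff=0x2 → #2
  target = base 0x1680 + off 0x06 + 2 + imm 2 = 0x168a

0x168a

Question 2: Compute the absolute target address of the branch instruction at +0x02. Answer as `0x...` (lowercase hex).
+0x02: 06 d4 ⇒ word 0xd406 (little)
  top 6b → 0x35 → b [J]
  imm: (w>>0)&0x3ff=0x6 → #6
  target = base 0x1680 + off 0x02 + 2 + imm 6 = 0x168a

0x168a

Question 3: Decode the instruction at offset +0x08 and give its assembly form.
+0x08: c0 92 ⇒ word 0x92c0 (little)
  op=0x92c0>>10=0x24 ⇒ dec (R)
  rd@[9:6]=0xb ⇒ r11

dec r11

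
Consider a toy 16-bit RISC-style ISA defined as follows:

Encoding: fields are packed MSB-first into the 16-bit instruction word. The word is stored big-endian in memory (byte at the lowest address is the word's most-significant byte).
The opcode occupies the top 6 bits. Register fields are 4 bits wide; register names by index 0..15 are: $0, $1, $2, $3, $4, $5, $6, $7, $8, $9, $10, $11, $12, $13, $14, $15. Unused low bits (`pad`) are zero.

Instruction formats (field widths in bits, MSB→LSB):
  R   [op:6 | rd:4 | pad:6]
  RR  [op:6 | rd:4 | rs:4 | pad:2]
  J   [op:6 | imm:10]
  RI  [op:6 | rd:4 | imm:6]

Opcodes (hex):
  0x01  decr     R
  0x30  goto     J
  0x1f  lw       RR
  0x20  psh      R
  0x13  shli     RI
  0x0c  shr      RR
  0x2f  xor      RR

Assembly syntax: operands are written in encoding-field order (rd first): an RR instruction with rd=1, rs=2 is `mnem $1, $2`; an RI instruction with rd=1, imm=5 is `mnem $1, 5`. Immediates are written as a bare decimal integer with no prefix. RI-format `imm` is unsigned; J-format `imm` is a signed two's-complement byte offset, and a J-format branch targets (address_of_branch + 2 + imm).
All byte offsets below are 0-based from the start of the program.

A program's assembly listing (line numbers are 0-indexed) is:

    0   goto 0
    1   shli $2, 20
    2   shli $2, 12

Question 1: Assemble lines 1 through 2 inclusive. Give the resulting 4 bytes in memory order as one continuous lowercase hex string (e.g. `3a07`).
4c944c8c

1. shli fields op=0x13:6|rd=2:4|imm=20:6 → word 4c94h → 4c 94
2. shli fields op=0x13:6|rd=2:4|imm=12:6 → word 4c8ch → 4c 8c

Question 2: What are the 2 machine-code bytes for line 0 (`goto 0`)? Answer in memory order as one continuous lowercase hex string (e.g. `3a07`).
line 0 (goto): pack op=0x30:6|imm=0:10 = 0xc000; big→ c0 00

c000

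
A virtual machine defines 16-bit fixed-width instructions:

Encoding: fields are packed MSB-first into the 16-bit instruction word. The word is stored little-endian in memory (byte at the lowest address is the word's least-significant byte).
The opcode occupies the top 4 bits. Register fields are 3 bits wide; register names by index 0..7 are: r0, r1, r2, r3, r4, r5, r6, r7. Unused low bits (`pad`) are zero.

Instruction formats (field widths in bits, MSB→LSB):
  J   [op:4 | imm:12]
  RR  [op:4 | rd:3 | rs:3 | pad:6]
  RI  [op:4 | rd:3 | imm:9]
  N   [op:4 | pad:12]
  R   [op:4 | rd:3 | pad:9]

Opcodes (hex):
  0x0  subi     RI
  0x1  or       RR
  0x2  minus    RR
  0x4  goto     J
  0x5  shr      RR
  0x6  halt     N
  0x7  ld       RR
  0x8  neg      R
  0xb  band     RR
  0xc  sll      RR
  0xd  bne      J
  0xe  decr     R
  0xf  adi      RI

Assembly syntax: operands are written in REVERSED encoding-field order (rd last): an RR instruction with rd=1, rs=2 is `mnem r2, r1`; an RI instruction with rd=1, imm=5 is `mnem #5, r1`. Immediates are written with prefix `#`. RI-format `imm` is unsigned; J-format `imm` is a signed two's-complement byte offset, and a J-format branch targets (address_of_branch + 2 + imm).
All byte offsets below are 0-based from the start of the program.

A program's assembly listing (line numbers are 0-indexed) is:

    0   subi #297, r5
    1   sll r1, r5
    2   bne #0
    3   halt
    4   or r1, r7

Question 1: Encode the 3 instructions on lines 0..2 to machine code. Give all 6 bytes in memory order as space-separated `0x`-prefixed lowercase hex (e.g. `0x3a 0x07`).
0x29 0x0b 0x40 0xca 0x00 0xd0

L0: subi op=0x0:4|rd=5:3|imm=297:9 ⇒ 0x0b29 ⇒ little 29 0b
L1: sll op=0xc:4|rd=5:3|rs=1:3|pad=0:6 ⇒ 0xca40 ⇒ little 40 ca
L2: bne op=0xd:4|imm=0:12 ⇒ 0xd000 ⇒ little 00 d0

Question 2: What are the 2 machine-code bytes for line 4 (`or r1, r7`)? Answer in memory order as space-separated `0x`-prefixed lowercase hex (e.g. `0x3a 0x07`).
0x40 0x1e

4. or fields op=0x1:4|rd=7:3|rs=1:3|pad=0:6 → word 1e40h → 40 1e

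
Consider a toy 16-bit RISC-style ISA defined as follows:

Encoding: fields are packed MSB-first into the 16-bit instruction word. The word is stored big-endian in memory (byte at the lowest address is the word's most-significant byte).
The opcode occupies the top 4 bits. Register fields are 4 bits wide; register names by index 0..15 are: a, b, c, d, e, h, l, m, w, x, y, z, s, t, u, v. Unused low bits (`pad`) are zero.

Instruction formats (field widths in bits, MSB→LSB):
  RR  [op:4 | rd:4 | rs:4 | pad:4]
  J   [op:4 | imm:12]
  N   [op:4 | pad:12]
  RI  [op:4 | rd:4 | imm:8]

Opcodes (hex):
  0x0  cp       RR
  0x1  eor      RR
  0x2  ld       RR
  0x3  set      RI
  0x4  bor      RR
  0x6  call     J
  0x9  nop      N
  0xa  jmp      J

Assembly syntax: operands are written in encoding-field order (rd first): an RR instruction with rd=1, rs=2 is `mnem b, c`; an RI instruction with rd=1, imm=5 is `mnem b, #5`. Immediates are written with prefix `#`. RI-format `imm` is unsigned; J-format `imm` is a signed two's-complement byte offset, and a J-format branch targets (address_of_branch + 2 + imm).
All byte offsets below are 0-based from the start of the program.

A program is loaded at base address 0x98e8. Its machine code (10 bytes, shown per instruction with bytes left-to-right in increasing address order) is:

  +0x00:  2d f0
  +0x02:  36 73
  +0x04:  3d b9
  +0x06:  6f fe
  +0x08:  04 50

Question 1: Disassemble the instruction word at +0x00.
ld t, v

off 0x00: read 2d f0 as big → 0x2df0
  op=0x2df0>>12=0x2 ⇒ ld (RR)
  rd@[11:8]=0xd ⇒ t
  rs@[7:4]=0xf ⇒ v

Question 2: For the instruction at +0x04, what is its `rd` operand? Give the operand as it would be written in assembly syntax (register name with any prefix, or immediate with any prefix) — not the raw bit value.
off 0x04: read 3d b9 as big → 0x3db9
  op=0x3db9>>12=0x3 ⇒ set (RI)
  rd: (w>>8)&0xf=0xd → t
  imm: (w>>0)&0xff=0xb9 → #185

t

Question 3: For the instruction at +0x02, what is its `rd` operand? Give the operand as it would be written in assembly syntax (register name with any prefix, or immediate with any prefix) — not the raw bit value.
l

[02] 36 73 → 0x3673
  op=0x3673>>12=0x3 ⇒ set (RI)
  rd: (w>>8)&0xf=0x6 → l
  imm: (w>>0)&0xff=0x73 → #115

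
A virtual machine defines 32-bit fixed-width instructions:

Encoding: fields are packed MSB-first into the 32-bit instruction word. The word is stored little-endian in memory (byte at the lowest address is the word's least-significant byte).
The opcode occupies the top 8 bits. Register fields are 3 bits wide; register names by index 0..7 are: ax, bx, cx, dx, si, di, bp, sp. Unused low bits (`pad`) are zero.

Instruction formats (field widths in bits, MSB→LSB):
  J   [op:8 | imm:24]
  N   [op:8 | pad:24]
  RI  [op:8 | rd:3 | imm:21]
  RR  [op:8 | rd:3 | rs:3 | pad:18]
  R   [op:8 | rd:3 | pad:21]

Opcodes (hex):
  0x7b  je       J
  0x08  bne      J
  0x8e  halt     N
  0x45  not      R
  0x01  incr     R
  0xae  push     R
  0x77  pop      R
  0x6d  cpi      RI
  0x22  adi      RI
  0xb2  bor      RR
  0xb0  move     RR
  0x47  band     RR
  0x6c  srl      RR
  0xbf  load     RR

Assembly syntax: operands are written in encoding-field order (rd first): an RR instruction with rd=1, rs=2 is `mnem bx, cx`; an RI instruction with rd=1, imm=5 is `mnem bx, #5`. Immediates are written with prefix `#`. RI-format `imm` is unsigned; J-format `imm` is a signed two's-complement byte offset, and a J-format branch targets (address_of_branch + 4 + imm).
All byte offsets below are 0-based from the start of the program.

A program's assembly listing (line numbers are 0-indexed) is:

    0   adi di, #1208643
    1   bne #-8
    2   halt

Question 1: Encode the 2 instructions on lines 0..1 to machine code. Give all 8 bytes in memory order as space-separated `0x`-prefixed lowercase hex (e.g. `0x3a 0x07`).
0x43 0x71 0xb2 0x22 0xf8 0xff 0xff 0x08

0. adi fields op=0x22:8|rd=5:3|imm=1208643:21 → word 22b27143h → 43 71 b2 22
1. bne fields op=0x8:8|imm=-8:24 → word 08fffff8h → f8 ff ff 08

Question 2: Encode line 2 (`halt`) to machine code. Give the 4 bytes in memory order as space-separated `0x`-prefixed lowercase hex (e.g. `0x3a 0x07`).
0x00 0x00 0x00 0x8e

line 2 (halt): pack op=0x8e:8|pad=0:24 = 0x8e000000; little→ 00 00 00 8e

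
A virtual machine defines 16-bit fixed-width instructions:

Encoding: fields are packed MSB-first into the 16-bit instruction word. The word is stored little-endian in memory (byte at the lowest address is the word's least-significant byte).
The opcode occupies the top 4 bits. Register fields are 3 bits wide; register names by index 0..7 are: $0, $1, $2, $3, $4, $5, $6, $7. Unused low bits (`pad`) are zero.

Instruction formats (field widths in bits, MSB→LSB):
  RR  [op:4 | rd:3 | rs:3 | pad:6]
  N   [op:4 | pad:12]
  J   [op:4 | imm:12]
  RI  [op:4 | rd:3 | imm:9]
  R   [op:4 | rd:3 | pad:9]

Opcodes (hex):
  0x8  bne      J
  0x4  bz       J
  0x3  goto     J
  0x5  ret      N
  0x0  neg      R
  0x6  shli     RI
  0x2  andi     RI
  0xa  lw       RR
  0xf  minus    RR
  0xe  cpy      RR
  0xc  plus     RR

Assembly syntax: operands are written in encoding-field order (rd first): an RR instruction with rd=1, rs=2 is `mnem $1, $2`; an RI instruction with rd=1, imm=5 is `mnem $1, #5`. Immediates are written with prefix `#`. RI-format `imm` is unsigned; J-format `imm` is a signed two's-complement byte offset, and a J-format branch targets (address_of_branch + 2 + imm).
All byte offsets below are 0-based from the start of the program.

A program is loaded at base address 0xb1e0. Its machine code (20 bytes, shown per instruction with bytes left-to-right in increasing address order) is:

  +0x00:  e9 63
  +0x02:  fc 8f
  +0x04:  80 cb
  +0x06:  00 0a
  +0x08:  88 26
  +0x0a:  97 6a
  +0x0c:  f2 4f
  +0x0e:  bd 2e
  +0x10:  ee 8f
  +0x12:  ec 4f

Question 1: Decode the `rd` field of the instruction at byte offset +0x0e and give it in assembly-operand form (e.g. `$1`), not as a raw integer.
@+0e  little-endian(bd 2e) = 0x2ebd
  op=0x2ebd>>12=0x2 ⇒ andi (RI)
  [11:9] rd=7 = $7
  [8:0] imm=189 = #189

$7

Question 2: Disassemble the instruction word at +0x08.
@+08  little-endian(88 26) = 0x2688
  op=0x2688>>12=0x2 ⇒ andi (RI)
  rd: (w>>9)&0x7=0x3 → $3
  imm: (w>>0)&0x1ff=0x88 → #136

andi $3, #136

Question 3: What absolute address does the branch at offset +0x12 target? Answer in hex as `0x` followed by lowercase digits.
0xb1e0

@+12  little-endian(ec 4f) = 0x4fec
  op=0x4fec>>12=0x4 ⇒ bz (J)
  imm@[11:0]=0xfec (s12→-20) ⇒ #-20
  target = base 0xb1e0 + off 0x12 + 2 + imm -20 = 0xb1e0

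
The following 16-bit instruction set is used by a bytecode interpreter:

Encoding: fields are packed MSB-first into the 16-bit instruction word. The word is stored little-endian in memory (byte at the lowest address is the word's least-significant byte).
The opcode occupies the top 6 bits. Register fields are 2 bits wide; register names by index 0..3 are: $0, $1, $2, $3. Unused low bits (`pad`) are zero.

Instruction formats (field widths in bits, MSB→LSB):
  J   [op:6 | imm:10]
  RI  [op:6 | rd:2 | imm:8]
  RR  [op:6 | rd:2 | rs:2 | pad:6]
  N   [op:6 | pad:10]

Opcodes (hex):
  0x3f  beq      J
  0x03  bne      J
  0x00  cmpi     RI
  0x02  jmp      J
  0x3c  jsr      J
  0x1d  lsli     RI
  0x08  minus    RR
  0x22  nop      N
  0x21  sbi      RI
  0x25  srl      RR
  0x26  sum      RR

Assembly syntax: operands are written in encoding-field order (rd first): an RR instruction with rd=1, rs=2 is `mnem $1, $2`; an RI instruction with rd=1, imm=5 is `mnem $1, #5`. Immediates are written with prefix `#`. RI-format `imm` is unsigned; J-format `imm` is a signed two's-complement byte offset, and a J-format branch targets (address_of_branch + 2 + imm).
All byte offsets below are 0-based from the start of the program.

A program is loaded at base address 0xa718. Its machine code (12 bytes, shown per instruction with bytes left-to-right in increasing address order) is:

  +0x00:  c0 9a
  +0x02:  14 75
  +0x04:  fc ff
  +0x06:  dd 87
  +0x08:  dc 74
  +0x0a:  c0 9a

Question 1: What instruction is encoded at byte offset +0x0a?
sum $2, $3

@+0a  little-endian(c0 9a) = 0x9ac0
  opcode bits[15:10]=0x26: sum/RR
  rd@[9:8]=0x2 ⇒ $2
  rs@[7:6]=0x3 ⇒ $3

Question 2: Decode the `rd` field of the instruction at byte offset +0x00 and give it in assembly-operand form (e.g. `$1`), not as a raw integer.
$2

off 0x00: read c0 9a as little → 0x9ac0
  top 6b → 0x26 → sum [RR]
  rd@[9:8]=0x2 ⇒ $2
  rs@[7:6]=0x3 ⇒ $3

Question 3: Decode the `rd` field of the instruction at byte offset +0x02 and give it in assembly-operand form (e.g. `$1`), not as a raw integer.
[02] 14 75 → 0x7514
  op=0x7514>>10=0x1d ⇒ lsli (RI)
  rd: (w>>8)&0x3=0x1 → $1
  imm: (w>>0)&0xff=0x14 → #20

$1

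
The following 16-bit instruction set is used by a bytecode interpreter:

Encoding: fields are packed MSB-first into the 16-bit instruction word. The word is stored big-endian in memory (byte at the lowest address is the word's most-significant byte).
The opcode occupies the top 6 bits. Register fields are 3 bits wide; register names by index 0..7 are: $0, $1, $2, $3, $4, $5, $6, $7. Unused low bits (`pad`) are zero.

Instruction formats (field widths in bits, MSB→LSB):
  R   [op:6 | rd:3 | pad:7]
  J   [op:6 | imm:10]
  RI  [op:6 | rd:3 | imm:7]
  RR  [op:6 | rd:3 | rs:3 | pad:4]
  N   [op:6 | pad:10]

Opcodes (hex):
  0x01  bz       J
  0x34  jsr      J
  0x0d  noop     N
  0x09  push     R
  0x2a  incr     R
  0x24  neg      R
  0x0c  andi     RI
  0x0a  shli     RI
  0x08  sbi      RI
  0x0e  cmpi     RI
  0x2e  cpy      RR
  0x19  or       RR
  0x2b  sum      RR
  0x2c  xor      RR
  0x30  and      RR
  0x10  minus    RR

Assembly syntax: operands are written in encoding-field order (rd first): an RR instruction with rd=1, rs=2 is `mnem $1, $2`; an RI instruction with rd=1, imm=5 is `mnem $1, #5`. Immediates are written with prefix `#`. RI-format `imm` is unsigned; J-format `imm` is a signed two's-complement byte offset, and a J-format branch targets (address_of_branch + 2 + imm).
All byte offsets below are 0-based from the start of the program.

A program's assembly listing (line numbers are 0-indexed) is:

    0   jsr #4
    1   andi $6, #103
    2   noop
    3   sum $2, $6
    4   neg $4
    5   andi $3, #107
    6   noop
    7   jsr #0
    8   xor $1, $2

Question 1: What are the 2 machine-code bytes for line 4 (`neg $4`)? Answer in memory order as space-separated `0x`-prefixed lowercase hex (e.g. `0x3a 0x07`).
0x92 0x00

4. neg fields op=0x24:6|rd=4:3|pad=0:7 → word 9200h → 92 00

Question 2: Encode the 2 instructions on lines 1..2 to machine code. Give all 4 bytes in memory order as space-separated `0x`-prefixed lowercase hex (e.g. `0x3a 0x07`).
0x33 0x67 0x34 0x00

L1: andi op=0xc:6|rd=6:3|imm=103:7 ⇒ 0x3367 ⇒ big 33 67
L2: noop op=0xd:6|pad=0:10 ⇒ 0x3400 ⇒ big 34 00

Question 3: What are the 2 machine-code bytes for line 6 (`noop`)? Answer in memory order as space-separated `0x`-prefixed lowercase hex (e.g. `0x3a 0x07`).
0x34 0x00

L6: noop op=0xd:6|pad=0:10 ⇒ 0x3400 ⇒ big 34 00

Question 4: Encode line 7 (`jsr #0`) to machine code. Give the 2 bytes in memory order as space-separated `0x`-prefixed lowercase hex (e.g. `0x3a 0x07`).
0xd0 0x00

7. jsr fields op=0x34:6|imm=0:10 → word d000h → d0 00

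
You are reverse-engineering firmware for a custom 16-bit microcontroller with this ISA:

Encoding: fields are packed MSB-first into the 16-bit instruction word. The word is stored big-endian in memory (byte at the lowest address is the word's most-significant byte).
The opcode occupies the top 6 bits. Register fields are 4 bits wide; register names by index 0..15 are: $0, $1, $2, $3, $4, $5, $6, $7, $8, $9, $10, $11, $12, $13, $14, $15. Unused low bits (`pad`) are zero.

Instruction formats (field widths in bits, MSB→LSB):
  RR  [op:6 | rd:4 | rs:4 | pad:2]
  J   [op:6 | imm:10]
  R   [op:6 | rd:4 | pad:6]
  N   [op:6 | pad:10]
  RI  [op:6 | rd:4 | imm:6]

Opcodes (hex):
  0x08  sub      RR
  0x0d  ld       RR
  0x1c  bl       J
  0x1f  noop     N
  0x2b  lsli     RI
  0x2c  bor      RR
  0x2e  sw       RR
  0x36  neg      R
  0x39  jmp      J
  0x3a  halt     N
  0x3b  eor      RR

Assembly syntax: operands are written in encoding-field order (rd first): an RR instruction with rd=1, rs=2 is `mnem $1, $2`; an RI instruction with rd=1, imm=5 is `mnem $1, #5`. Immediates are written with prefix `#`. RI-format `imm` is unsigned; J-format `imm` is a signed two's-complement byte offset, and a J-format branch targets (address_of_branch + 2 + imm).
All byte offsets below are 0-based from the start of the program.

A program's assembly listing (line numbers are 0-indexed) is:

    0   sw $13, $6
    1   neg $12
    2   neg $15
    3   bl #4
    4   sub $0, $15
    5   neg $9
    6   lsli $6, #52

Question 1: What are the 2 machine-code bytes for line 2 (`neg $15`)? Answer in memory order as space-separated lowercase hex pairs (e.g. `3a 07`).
line 2 (neg): pack op=0x36:6|rd=15:4|pad=0:6 = 0xdbc0; big→ db c0

db c0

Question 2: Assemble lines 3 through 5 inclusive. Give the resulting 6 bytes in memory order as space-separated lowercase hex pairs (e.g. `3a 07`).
70 04 20 3c da 40

L3: bl op=0x1c:6|imm=4:10 ⇒ 0x7004 ⇒ big 70 04
L4: sub op=0x8:6|rd=0:4|rs=15:4|pad=0:2 ⇒ 0x203c ⇒ big 20 3c
L5: neg op=0x36:6|rd=9:4|pad=0:6 ⇒ 0xda40 ⇒ big da 40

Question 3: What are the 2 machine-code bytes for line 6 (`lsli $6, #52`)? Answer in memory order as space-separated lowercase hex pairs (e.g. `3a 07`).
ad b4

line 6 (lsli): pack op=0x2b:6|rd=6:4|imm=52:6 = 0xadb4; big→ ad b4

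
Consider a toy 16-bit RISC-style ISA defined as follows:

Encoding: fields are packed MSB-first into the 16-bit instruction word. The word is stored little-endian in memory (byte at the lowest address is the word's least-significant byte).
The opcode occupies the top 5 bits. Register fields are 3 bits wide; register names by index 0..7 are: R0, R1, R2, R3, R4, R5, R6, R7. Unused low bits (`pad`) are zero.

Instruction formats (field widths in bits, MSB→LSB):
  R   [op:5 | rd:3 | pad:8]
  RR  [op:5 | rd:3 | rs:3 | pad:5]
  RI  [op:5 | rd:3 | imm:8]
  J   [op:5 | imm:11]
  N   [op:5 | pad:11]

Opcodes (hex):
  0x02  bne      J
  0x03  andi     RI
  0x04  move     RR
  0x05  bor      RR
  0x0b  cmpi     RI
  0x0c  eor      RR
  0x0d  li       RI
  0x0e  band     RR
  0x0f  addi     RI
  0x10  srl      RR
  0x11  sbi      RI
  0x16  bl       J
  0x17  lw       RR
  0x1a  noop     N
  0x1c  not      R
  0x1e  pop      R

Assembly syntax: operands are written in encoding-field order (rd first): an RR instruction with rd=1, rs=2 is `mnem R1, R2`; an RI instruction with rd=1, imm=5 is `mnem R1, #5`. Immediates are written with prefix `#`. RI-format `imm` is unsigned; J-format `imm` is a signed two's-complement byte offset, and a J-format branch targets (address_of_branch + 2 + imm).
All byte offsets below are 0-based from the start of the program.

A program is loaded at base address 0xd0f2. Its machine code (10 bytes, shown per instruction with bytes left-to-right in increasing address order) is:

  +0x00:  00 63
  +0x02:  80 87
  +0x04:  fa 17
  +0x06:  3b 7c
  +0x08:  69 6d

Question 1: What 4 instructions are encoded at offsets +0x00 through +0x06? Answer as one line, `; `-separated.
[00] 00 63 → 0x6300
  opcode bits[15:11]=0xc: eor/RR
  rd: (w>>8)&0x7=0x3 → R3
  rs: (w>>5)&0x7=0x0 → R0
[02] 80 87 → 0x8780
  opcode bits[15:11]=0x10: srl/RR
  rd: (w>>8)&0x7=0x7 → R7
  rs: (w>>5)&0x7=0x4 → R4
[04] fa 17 → 0x17fa
  opcode bits[15:11]=0x2: bne/J
  imm: (w>>0)&0x7ff=0x7fa (s11→-6) → #-6
[06] 3b 7c → 0x7c3b
  opcode bits[15:11]=0xf: addi/RI
  rd: (w>>8)&0x7=0x4 → R4
  imm: (w>>0)&0xff=0x3b → #59

eor R3, R0; srl R7, R4; bne #-6; addi R4, #59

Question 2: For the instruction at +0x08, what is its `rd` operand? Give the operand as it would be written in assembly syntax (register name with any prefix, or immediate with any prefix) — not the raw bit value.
@+08  little-endian(69 6d) = 0x6d69
  opcode bits[15:11]=0xd: li/RI
  rd@[10:8]=0x5 ⇒ R5
  imm@[7:0]=0x69 ⇒ #105

R5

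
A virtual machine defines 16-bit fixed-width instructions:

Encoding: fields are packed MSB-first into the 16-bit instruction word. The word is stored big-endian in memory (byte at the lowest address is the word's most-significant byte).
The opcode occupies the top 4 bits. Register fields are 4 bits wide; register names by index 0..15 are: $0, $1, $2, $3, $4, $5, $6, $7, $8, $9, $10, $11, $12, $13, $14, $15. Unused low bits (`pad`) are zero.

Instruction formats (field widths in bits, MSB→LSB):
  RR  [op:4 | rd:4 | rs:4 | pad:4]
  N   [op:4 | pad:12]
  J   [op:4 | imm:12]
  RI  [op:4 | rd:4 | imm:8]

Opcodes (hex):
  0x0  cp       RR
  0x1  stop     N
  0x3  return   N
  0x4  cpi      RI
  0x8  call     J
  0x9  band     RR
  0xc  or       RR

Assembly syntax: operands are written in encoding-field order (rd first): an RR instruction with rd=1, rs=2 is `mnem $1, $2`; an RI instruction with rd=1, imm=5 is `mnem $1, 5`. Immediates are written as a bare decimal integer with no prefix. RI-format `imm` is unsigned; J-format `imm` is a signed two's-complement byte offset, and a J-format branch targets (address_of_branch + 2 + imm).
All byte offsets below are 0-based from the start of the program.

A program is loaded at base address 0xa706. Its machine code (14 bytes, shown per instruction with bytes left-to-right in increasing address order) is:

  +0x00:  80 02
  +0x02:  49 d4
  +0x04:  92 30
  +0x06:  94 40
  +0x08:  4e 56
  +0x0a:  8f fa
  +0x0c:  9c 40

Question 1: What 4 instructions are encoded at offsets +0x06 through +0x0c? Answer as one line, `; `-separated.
+0x06: 94 40 ⇒ word 0x9440 (big)
  op=0x9440>>12=0x9 ⇒ band (RR)
  [11:8] rd=4 = $4
  [7:4] rs=4 = $4
+0x08: 4e 56 ⇒ word 0x4e56 (big)
  op=0x4e56>>12=0x4 ⇒ cpi (RI)
  [11:8] rd=14 = $14
  [7:0] imm=86 = 86
+0x0a: 8f fa ⇒ word 0x8ffa (big)
  op=0x8ffa>>12=0x8 ⇒ call (J)
  [11:0] imm=4090 (s12→-6) = -6
+0x0c: 9c 40 ⇒ word 0x9c40 (big)
  op=0x9c40>>12=0x9 ⇒ band (RR)
  [11:8] rd=12 = $12
  [7:4] rs=4 = $4

band $4, $4; cpi $14, 86; call -6; band $12, $4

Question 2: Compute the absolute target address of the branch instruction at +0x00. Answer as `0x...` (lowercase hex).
@+00  big-endian(80 02) = 0x8002
  opcode bits[15:12]=0x8: call/J
  [11:0] imm=2 = 2
  target = base 0xa706 + off 0x00 + 2 + imm 2 = 0xa70a

0xa70a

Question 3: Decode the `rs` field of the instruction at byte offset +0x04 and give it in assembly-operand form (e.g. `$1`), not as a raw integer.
off 0x04: read 92 30 as big → 0x9230
  op=0x9230>>12=0x9 ⇒ band (RR)
  [11:8] rd=2 = $2
  [7:4] rs=3 = $3

$3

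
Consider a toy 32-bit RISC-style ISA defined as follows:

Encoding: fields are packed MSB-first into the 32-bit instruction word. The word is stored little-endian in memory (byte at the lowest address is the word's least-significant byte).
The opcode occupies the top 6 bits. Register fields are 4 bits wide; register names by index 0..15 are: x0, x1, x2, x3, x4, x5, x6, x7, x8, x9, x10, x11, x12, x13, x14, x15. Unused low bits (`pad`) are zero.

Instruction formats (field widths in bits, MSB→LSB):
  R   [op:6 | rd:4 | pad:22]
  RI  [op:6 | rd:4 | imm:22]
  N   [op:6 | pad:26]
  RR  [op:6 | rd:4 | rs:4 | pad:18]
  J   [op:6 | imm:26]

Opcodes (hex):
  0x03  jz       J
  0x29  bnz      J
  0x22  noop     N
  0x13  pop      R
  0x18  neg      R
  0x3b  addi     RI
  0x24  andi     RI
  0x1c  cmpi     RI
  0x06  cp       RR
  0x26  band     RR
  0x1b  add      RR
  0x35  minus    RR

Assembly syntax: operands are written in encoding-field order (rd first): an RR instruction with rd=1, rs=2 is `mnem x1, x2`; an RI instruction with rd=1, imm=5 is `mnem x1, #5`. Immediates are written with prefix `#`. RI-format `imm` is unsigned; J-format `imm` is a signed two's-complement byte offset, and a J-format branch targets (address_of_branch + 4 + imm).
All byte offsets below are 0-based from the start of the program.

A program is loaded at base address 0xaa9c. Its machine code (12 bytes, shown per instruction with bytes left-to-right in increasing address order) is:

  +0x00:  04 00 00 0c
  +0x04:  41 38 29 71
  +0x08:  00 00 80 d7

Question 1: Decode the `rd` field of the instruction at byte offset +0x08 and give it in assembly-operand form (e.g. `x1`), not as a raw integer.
x14

[08] 00 00 80 d7 → 0xd7800000
  opcode bits[31:26]=0x35: minus/RR
  [25:22] rd=14 = x14
  [21:18] rs=0 = x0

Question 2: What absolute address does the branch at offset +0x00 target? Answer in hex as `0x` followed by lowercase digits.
@+00  little-endian(04 00 00 0c) = 0x0c000004
  op=0x0c000004>>26=0x3 ⇒ jz (J)
  imm@[25:0]=0x4 ⇒ #4
  target = base 0xaa9c + off 0x00 + 4 + imm 4 = 0xaaa4

0xaaa4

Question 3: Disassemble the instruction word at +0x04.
[04] 41 38 29 71 → 0x71293841
  top 6b → 0x1c → cmpi [RI]
  [25:22] rd=4 = x4
  [21:0] imm=2701377 = #2701377

cmpi x4, #2701377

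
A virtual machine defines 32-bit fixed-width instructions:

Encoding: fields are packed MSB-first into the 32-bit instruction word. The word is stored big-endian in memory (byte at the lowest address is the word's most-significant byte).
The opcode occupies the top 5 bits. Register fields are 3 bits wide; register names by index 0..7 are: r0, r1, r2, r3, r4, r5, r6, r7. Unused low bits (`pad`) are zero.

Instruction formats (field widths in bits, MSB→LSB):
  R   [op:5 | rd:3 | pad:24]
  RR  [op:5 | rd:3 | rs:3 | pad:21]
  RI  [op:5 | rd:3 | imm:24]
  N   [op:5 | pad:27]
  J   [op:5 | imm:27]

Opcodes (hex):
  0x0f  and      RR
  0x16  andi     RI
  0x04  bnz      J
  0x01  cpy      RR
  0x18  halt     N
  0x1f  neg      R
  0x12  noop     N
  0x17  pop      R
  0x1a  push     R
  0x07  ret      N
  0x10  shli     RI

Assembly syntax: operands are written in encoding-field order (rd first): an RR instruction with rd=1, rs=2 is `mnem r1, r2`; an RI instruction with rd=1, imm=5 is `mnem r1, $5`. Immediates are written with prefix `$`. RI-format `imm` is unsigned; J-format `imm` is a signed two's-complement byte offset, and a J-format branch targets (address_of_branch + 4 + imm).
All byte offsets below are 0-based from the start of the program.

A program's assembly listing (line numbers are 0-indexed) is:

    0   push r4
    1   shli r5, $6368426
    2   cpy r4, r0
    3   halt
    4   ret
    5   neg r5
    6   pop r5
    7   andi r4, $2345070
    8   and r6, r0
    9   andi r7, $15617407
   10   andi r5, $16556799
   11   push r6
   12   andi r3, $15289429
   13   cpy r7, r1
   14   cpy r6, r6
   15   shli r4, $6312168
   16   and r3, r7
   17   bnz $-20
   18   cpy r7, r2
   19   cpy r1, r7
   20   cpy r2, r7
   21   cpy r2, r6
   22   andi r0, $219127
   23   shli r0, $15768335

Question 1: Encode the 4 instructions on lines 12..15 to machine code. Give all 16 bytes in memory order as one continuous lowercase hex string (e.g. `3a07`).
b3e94c550f2000000ec00000846050e8

line 12 (andi): pack op=0x16:5|rd=3:3|imm=15289429:24 = 0xb3e94c55; big→ b3 e9 4c 55
line 13 (cpy): pack op=0x1:5|rd=7:3|rs=1:3|pad=0:21 = 0x0f200000; big→ 0f 20 00 00
line 14 (cpy): pack op=0x1:5|rd=6:3|rs=6:3|pad=0:21 = 0x0ec00000; big→ 0e c0 00 00
line 15 (shli): pack op=0x10:5|rd=4:3|imm=6312168:24 = 0x846050e8; big→ 84 60 50 e8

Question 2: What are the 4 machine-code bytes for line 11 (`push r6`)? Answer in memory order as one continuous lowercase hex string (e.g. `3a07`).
d6000000

line 11 (push): pack op=0x1a:5|rd=6:3|pad=0:24 = 0xd6000000; big→ d6 00 00 00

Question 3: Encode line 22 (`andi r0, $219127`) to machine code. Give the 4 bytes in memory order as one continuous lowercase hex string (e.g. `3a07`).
22. andi fields op=0x16:5|rd=0:3|imm=219127:24 → word b00357f7h → b0 03 57 f7

b00357f7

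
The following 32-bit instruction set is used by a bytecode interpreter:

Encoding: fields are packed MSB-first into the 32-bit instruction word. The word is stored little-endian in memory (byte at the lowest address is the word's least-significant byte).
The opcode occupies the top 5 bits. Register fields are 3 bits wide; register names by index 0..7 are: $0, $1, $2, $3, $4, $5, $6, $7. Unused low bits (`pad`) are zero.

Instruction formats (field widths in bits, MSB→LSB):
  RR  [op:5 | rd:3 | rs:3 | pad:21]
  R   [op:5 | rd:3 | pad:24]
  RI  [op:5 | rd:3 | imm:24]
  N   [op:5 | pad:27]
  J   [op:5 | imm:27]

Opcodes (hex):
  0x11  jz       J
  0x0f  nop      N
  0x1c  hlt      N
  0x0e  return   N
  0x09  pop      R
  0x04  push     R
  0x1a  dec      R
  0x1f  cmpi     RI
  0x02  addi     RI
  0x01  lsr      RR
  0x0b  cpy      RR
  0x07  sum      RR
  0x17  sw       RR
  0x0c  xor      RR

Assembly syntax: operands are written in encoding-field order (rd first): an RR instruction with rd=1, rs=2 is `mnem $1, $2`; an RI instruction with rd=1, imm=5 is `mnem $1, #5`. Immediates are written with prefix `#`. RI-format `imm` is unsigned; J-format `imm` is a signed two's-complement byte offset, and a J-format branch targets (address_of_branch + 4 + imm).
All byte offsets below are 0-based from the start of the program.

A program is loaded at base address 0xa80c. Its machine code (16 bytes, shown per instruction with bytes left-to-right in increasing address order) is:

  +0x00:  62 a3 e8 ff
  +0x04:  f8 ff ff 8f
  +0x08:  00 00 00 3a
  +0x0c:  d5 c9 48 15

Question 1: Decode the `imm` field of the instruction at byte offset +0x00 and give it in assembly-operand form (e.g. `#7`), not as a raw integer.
#15246178

off 0x00: read 62 a3 e8 ff as little → 0xffe8a362
  opcode bits[31:27]=0x1f: cmpi/RI
  rd@[26:24]=0x7 ⇒ $7
  imm@[23:0]=0xe8a362 ⇒ #15246178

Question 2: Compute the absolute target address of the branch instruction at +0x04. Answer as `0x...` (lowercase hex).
0xa80c

@+04  little-endian(f8 ff ff 8f) = 0x8ffffff8
  opcode bits[31:27]=0x11: jz/J
  imm@[26:0]=0x7fffff8 (s27→-8) ⇒ #-8
  target = base 0xa80c + off 0x04 + 4 + imm -8 = 0xa80c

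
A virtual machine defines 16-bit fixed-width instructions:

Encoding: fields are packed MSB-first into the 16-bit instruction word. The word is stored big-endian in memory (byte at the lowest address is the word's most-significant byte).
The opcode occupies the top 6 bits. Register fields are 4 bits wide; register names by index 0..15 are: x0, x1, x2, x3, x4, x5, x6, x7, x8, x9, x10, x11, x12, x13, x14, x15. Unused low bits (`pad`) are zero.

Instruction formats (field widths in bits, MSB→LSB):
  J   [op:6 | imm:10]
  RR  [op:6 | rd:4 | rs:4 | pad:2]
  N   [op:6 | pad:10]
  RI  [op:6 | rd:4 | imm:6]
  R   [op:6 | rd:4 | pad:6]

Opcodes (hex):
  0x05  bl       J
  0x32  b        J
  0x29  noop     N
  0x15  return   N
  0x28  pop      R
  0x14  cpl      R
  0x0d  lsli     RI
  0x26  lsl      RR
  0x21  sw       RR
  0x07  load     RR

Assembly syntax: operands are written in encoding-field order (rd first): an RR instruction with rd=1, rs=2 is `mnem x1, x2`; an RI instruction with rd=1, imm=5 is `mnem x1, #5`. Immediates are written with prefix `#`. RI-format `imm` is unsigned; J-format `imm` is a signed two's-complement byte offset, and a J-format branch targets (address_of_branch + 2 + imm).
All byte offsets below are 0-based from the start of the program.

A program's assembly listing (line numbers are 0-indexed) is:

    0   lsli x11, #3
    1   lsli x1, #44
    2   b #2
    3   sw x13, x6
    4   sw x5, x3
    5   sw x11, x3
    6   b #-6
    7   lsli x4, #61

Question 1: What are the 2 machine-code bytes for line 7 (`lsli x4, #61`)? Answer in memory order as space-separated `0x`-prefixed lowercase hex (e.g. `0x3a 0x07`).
7. lsli fields op=0xd:6|rd=4:4|imm=61:6 → word 353dh → 35 3d

0x35 0x3d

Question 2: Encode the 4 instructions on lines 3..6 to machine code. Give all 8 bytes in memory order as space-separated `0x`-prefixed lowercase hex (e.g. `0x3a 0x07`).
0x87 0x58 0x85 0x4c 0x86 0xcc 0xcb 0xfa

3. sw fields op=0x21:6|rd=13:4|rs=6:4|pad=0:2 → word 8758h → 87 58
4. sw fields op=0x21:6|rd=5:4|rs=3:4|pad=0:2 → word 854ch → 85 4c
5. sw fields op=0x21:6|rd=11:4|rs=3:4|pad=0:2 → word 86cch → 86 cc
6. b fields op=0x32:6|imm=-6:10 → word cbfah → cb fa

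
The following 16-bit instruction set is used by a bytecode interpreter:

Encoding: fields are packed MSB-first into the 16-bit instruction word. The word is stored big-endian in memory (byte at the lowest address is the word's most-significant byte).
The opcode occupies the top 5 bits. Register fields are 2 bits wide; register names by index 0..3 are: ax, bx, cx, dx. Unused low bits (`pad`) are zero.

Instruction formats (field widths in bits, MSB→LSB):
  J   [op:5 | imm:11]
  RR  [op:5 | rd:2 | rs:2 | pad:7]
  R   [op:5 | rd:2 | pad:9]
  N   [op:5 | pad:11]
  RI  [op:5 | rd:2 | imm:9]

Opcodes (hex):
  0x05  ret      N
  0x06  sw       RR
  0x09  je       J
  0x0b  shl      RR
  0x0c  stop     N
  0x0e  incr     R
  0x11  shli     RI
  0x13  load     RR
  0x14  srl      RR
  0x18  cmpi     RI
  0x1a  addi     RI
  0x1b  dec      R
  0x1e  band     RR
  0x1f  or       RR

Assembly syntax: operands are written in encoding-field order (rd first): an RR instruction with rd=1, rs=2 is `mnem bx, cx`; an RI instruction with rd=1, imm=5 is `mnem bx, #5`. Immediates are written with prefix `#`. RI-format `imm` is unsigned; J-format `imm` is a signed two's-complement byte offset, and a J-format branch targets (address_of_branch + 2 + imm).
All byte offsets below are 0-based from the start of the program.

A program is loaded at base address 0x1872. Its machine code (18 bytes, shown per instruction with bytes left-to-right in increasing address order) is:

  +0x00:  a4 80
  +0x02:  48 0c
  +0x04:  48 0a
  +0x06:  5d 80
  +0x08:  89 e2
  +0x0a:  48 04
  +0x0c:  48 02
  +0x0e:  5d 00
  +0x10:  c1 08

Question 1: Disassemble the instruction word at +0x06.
shl cx, dx

@+06  big-endian(5d 80) = 0x5d80
  opcode bits[15:11]=0xb: shl/RR
  rd@[10:9]=0x2 ⇒ cx
  rs@[8:7]=0x3 ⇒ dx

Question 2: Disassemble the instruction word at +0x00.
off 0x00: read a4 80 as big → 0xa480
  top 5b → 0x14 → srl [RR]
  rd@[10:9]=0x2 ⇒ cx
  rs@[8:7]=0x1 ⇒ bx

srl cx, bx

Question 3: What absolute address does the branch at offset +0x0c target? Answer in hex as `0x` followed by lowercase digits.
0x1882

[0c] 48 02 → 0x4802
  opcode bits[15:11]=0x9: je/J
  imm: (w>>0)&0x7ff=0x2 → #2
  target = base 0x1872 + off 0x0c + 2 + imm 2 = 0x1882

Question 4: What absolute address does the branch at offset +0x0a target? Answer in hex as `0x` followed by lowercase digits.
@+0a  big-endian(48 04) = 0x4804
  opcode bits[15:11]=0x9: je/J
  [10:0] imm=4 = #4
  target = base 0x1872 + off 0x0a + 2 + imm 4 = 0x1882

0x1882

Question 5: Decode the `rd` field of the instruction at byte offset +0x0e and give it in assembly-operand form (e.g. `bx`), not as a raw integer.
+0x0e: 5d 00 ⇒ word 0x5d00 (big)
  op=0x5d00>>11=0xb ⇒ shl (RR)
  rd: (w>>9)&0x3=0x2 → cx
  rs: (w>>7)&0x3=0x2 → cx

cx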